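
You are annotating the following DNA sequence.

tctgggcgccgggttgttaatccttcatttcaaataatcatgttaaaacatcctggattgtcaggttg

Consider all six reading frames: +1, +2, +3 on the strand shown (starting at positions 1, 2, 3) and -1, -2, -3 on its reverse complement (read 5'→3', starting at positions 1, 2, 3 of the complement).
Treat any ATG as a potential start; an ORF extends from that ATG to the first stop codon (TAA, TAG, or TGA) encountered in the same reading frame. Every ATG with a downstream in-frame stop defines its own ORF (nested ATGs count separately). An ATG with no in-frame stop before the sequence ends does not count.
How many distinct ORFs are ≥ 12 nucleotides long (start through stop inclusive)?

2

Reverse complement (5'→3'): CAACCTGACAATCCAGGATGTTTTAACATGATTATTTGAAATGAAGGATTAACAACCCGGCGCCCAGA
Frame +1: TCT GGG CGC CGG GTT GTT AAT CCT TCA TTT CAA ATA ATC ATG TTA AAA CAT CCT GGA TTG TCA GGT — no ATG→stop ORF.
Frame +2: CTG GGC GCC GGG TTG TTA ATC CTT CAT TTC AAA TAA TCA TGT TAA AAC ATC CTG GAT TGT CAG GTT — no ATG→stop ORF.
Frame +3: TGG GCG CCG GGT TGT TAA TCC TTC ATT TCA AAT AAT CAT GTT AAA ACA TCC TGG ATT GTC AGG TTG — no ATG→stop ORF.
Frame -1: CAA CCT GAC AAT CCA GGA TGT TTT AAC ATG ATT ATT TGA AAT GAA GGA TTA ACA ACC CGG CGC CCA — ATG at 28, stop TGA at 37 → 12 nt.
Frame -2: AAC CTG ACA ATC CAG GAT GTT TTA ACA TGA TTA TTT GAA ATG AAG GAT TAA CAA CCC GGC GCC CAG — ATG at 41, stop TAA at 50 → 12 nt.
Frame -3: ACC TGA CAA TCC AGG ATG TTT TAA CAT GAT TAT TTG AAA TGA AGG ATT AAC AAC CCG GCG CCC AGA — ATG at 18, stop TAA at 24 → 9 nt.
ORFs ≥ 12 nucleotides: frame -1 28–39 (12 nucleotides), frame -2 41–52 (12 nucleotides). Count = 2.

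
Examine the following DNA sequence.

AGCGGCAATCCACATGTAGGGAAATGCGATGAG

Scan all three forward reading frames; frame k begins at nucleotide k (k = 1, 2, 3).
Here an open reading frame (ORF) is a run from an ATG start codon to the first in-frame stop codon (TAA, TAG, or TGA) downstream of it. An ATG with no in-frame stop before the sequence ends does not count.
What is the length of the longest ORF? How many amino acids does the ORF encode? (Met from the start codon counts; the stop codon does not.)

Frame 1: AGC GGC AAT CCA CAT GTA GGG AAA TGC GAT GAG — no ATG→stop ORF.
Frame 2: GCG GCA ATC CAC ATG TAG GGA AAT GCG ATG — ATG at 14, stop TAG at 17 → 6 nt.
Frame 3: CGG CAA TCC ACA TGT AGG GAA ATG CGA TGA — ATG at 24, stop TGA at 30 → 9 nt.
Longest: frame 3, positions 24–32, 9 nt = 3 codons = 2 aa. → 2 amino acids.

2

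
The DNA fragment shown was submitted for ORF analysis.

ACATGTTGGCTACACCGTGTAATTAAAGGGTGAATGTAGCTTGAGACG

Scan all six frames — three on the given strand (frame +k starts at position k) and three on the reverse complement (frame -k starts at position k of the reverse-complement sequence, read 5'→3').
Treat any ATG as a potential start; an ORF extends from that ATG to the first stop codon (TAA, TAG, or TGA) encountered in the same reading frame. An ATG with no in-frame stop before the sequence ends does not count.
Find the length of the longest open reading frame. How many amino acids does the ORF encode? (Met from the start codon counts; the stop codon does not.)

Reverse complement (5'→3'): CGTCTCAAGCTACATTCACCCTTTAATTACACGGTGTAGCCAACATGT
Frame +1: ACA TGT TGG CTA CAC CGT GTA ATT AAA GGG TGA ATG TAG CTT GAG ACG — ATG at 34, stop TAG at 37 → 6 nt.
Frame +2: CAT GTT GGC TAC ACC GTG TAA TTA AAG GGT GAA TGT AGC TTG AGA — no ATG→stop ORF.
Frame +3: ATG TTG GCT ACA CCG TGT AAT TAA AGG GTG AAT GTA GCT TGA GAC — ATG at 3, stop TAA at 24 → 24 nt.
Frame -1: CGT CTC AAG CTA CAT TCA CCC TTT AAT TAC ACG GTG TAG CCA ACA TGT — no ATG→stop ORF.
Frame -2: GTC TCA AGC TAC ATT CAC CCT TTA ATT ACA CGG TGT AGC CAA CAT — no ATG→stop ORF.
Frame -3: TCT CAA GCT ACA TTC ACC CTT TAA TTA CAC GGT GTA GCC AAC ATG — no ATG→stop ORF.
Longest: frame +3, positions 3–26, 24 nt = 8 codons = 7 aa. → 7 amino acids.

7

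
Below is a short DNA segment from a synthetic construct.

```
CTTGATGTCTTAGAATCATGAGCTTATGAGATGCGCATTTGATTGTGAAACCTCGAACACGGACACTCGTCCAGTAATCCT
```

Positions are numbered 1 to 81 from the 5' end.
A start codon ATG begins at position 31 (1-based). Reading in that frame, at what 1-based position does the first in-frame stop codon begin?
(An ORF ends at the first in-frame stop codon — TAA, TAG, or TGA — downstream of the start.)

Codons from position 31: ATG (31–33), CGC (34–36), ATT (37–39), TGA (40–42).
TGA is a stop codon; it begins at position 40.

40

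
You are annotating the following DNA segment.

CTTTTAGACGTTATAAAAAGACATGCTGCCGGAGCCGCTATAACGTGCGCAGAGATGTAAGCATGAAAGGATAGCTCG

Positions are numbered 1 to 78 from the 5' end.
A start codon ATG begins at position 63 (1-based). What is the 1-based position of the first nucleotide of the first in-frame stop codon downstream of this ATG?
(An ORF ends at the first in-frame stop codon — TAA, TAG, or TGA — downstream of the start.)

72

Codons from position 63: ATG (63–65), AAA (66–68), GGA (69–71), TAG (72–74).
TAG is a stop codon; it begins at position 72.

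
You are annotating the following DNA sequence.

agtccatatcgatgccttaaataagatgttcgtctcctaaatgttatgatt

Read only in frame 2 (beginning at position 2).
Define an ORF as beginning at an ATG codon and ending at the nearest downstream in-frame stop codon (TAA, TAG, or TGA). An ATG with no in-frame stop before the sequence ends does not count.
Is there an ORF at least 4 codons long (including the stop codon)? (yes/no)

Frame 2: GTC CAT ATC GAT GCC TTA AAT AAG ATG TTC GTC TCC TAA ATG TTA TGA — ATG at 26, stop TAA at 38 → 15 nt; ATG at 41, stop TGA at 47 → 9 nt.
Frame 2 has an ORF of 5 codons (positions 26–40) ≥ 4, so yes.

yes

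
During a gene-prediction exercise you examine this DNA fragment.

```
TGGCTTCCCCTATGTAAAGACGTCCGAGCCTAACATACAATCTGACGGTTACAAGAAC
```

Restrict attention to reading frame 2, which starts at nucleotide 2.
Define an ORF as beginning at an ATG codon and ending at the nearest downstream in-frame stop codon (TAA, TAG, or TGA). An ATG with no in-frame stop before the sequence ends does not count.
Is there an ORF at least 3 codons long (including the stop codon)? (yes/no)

Frame 2: GGC TTC CCC TAT GTA AAG ACG TCC GAG CCT AAC ATA CAA TCT GAC GGT TAC AAG AAC — no ATG→stop ORF.
Largest ORF found is 0 codons < 3, so no.

no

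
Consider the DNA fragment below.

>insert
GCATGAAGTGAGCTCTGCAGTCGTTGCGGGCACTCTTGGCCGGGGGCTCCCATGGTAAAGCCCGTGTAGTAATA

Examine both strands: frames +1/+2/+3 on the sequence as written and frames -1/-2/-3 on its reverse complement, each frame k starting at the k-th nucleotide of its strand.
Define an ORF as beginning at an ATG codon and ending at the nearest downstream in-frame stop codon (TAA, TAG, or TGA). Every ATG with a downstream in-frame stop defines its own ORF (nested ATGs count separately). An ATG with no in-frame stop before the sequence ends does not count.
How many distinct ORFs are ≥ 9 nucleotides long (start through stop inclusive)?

2

Reverse complement (5'→3'): TATTACTACACGGGCTTTACCATGGGAGCCCCCGGCCAAGAGTGCCCGCAACGACTGCAGAGCTCACTTCATGC
Frame +1: GCA TGA AGT GAG CTC TGC AGT CGT TGC GGG CAC TCT TGG CCG GGG GCT CCC ATG GTA AAG CCC GTG TAG TAA — ATG at 52, stop TAG at 67 → 18 nt.
Frame +2: CAT GAA GTG AGC TCT GCA GTC GTT GCG GGC ACT CTT GGC CGG GGG CTC CCA TGG TAA AGC CCG TGT AGT AAT — no ATG→stop ORF.
Frame +3: ATG AAG TGA GCT CTG CAG TCG TTG CGG GCA CTC TTG GCC GGG GGC TCC CAT GGT AAA GCC CGT GTA GTA ATA — ATG at 3, stop TGA at 9 → 9 nt.
Frame -1: TAT TAC TAC ACG GGC TTT ACC ATG GGA GCC CCC GGC CAA GAG TGC CCG CAA CGA CTG CAG AGC TCA CTT CAT — no ATG→stop ORF.
Frame -2: ATT ACT ACA CGG GCT TTA CCA TGG GAG CCC CCG GCC AAG AGT GCC CGC AAC GAC TGC AGA GCT CAC TTC ATG — no ATG→stop ORF.
Frame -3: TTA CTA CAC GGG CTT TAC CAT GGG AGC CCC CGG CCA AGA GTG CCC GCA ACG ACT GCA GAG CTC ACT TCA TGC — no ATG→stop ORF.
ORFs ≥ 9 nucleotides: frame +1 52–69 (18 nucleotides), frame +3 3–11 (9 nucleotides). Count = 2.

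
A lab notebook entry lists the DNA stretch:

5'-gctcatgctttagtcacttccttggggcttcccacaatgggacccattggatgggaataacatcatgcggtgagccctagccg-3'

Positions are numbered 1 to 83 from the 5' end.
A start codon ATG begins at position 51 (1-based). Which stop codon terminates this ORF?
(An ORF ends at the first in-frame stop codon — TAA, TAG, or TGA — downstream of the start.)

TAG

Codons from position 51: ATG (51–53), GGA (54–56), ATA (57–59), ACA (60–62), TCA (63–65), TGC (66–68), GGT (69–71), GAG (72–74), CCC (75–77), TAG (78–80).
The first in-frame stop codon is TAG.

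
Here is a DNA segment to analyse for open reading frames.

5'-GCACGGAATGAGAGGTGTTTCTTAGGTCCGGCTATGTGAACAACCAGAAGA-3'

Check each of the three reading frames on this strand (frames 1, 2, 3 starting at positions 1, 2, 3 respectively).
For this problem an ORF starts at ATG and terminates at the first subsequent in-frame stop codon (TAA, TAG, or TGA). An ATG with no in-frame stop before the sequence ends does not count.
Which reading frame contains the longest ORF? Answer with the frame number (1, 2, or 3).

2

Frame 1: GCA CGG AAT GAG AGG TGT TTC TTA GGT CCG GCT ATG TGA ACA ACC AGA AGA — ATG at 34, stop TGA at 37 → 6 nt.
Frame 2: CAC GGA ATG AGA GGT GTT TCT TAG GTC CGG CTA TGT GAA CAA CCA GAA — ATG at 8, stop TAG at 23 → 18 nt.
Frame 3: ACG GAA TGA GAG GTG TTT CTT AGG TCC GGC TAT GTG AAC AAC CAG AAG — no ATG→stop ORF.
Longest ORF is 18 nt in frame 2 (positions 8–25).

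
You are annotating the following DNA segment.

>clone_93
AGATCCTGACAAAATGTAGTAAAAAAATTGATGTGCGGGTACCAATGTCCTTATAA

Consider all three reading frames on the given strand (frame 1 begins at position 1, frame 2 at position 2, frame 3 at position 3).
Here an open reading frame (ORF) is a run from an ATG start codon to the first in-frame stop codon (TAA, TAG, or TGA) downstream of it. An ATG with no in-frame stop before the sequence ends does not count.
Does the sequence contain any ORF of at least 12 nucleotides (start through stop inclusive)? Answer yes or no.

Frame 1: AGA TCC TGA CAA AAT GTA GTA AAA AAA TTG ATG TGC GGG TAC CAA TGT CCT TAT — no ATG→stop ORF.
Frame 2: GAT CCT GAC AAA ATG TAG TAA AAA AAT TGA TGT GCG GGT ACC AAT GTC CTT ATA — ATG at 14, stop TAG at 17 → 6 nt.
Frame 3: ATC CTG ACA AAA TGT AGT AAA AAA ATT GAT GTG CGG GTA CCA ATG TCC TTA TAA — ATG at 45, stop TAA at 54 → 12 nt.
Frame 3 has an ORF of 12 nucleotides (positions 45–56) ≥ 12, so yes.

yes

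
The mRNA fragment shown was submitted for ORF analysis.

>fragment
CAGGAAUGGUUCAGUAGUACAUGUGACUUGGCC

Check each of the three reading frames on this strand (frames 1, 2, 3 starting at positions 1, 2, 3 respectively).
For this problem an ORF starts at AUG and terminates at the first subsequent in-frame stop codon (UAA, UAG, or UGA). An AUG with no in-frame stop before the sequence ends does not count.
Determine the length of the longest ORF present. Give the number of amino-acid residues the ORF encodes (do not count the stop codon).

Frame 1: CAG GAA UGG UUC AGU AGU ACA UGU GAC UUG GCC — no AUG→stop ORF.
Frame 2: AGG AAU GGU UCA GUA GUA CAU GUG ACU UGG — no AUG→stop ORF.
Frame 3: GGA AUG GUU CAG UAG UAC AUG UGA CUU GGC — AUG at 6, stop UAG at 15 → 12 nt; AUG at 21, stop UGA at 24 → 6 nt.
Longest: frame 3, positions 6–17, 12 nt = 4 codons = 3 aa. → 3 amino acids.

3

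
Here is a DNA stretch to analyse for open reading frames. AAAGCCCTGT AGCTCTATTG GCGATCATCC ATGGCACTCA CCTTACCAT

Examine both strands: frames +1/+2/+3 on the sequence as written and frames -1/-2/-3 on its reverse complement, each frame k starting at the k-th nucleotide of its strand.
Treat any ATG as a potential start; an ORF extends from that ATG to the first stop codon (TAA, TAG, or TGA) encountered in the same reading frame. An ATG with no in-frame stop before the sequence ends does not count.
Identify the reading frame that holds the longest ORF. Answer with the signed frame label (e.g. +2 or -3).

-3

Reverse complement (5'→3'): ATGGTAAGGTGAGTGCCATGGATGATCGCCAATAGAGCTACAGGGCTTT
Frame +1: AAA GCC CTG TAG CTC TAT TGG CGA TCA TCC ATG GCA CTC ACC TTA CCA — no ATG→stop ORF.
Frame +2: AAG CCC TGT AGC TCT ATT GGC GAT CAT CCA TGG CAC TCA CCT TAC CAT — no ATG→stop ORF.
Frame +3: AGC CCT GTA GCT CTA TTG GCG ATC ATC CAT GGC ACT CAC CTT ACC — no ATG→stop ORF.
Frame -1: ATG GTA AGG TGA GTG CCA TGG ATG ATC GCC AAT AGA GCT ACA GGG CTT — ATG at 1, stop TGA at 10 → 12 nt.
Frame -2: TGG TAA GGT GAG TGC CAT GGA TGA TCG CCA ATA GAG CTA CAG GGC TTT — no ATG→stop ORF.
Frame -3: GGT AAG GTG AGT GCC ATG GAT GAT CGC CAA TAG AGC TAC AGG GCT — ATG at 18, stop TAG at 33 → 18 nt.
Longest ORF is 18 nt in frame -3 (positions 18–35).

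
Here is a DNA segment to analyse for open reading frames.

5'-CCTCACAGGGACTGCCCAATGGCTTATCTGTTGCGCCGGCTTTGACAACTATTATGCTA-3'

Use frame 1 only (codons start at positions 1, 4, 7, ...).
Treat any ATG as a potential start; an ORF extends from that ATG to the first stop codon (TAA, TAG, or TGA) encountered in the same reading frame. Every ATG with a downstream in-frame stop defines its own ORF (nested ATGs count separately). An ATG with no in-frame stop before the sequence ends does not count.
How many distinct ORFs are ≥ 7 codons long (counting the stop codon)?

Frame 1: CCT CAC AGG GAC TGC CCA ATG GCT TAT CTG TTG CGC CGG CTT TGA CAA CTA TTA TGC — ATG at 19, stop TGA at 43 → 27 nt.
ORFs ≥ 7 codons: frame 1 19–45 (9 codons). Count = 1.

1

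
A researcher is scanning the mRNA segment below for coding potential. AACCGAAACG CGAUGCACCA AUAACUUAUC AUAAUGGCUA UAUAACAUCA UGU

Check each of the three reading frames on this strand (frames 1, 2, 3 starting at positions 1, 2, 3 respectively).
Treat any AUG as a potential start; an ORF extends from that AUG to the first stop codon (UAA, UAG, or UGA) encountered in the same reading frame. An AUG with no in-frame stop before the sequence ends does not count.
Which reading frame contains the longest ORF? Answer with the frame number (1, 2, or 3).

1

Frame 1: AAC CGA AAC GCG AUG CAC CAA UAA CUU AUC AUA AUG GCU AUA UAA CAU CAU — AUG at 13, stop UAA at 22 → 12 nt; AUG at 34, stop UAA at 43 → 12 nt.
Frame 2: ACC GAA ACG CGA UGC ACC AAU AAC UUA UCA UAA UGG CUA UAU AAC AUC AUG — no AUG→stop ORF.
Frame 3: CCG AAA CGC GAU GCA CCA AUA ACU UAU CAU AAU GGC UAU AUA ACA UCA UGU — no AUG→stop ORF.
Longest ORF is 12 nt in frame 1 (positions 13–24).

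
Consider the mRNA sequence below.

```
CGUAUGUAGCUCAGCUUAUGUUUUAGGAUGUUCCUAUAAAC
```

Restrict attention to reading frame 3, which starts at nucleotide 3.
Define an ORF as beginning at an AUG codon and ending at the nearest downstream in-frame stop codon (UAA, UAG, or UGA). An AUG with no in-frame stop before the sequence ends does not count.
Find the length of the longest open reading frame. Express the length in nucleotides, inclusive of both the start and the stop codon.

Frame 3: UAU GUA GCU CAG CUU AUG UUU UAG GAU GUU CCU AUA AAC — AUG at 18, stop UAG at 24 → 9 nt.
Longest: frame 3, positions 18–26, 9 nt = 3 codons = 2 aa. → 9 nucleotides.

9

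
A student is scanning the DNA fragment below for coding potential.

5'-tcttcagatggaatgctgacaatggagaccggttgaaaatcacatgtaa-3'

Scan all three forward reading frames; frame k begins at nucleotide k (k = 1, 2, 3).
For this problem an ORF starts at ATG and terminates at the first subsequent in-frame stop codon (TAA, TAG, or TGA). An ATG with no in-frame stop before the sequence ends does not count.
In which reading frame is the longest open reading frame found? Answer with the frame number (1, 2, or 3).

Frame 1: TCT TCA GAT GGA ATG CTG ACA ATG GAG ACC GGT TGA AAA TCA CAT GTA — ATG at 13, stop TGA at 34 → 24 nt; ATG at 22, stop TGA at 34 → 15 nt.
Frame 2: CTT CAG ATG GAA TGC TGA CAA TGG AGA CCG GTT GAA AAT CAC ATG TAA — ATG at 8, stop TGA at 17 → 12 nt; ATG at 44, stop TAA at 47 → 6 nt.
Frame 3: TTC AGA TGG AAT GCT GAC AAT GGA GAC CGG TTG AAA ATC ACA TGT — no ATG→stop ORF.
Longest ORF is 24 nt in frame 1 (positions 13–36).

1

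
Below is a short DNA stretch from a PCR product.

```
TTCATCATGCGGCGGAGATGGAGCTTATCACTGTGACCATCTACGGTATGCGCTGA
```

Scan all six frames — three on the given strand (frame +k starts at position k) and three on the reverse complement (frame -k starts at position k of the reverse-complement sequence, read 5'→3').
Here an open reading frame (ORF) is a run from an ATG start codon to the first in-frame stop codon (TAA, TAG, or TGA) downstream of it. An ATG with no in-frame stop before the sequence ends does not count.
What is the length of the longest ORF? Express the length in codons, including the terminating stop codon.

Reverse complement (5'→3'): TCAGCGCATACCGTAGATGGTCACAGTGATAAGCTCCATCTCCGCCGCATGATGAA
Frame +1: TTC ATC ATG CGG CGG AGA TGG AGC TTA TCA CTG TGA CCA TCT ACG GTA TGC GCT — ATG at 7, stop TGA at 34 → 30 nt.
Frame +2: TCA TCA TGC GGC GGA GAT GGA GCT TAT CAC TGT GAC CAT CTA CGG TAT GCG CTG — no ATG→stop ORF.
Frame +3: CAT CAT GCG GCG GAG ATG GAG CTT ATC ACT GTG ACC ATC TAC GGT ATG CGC TGA — ATG at 18, stop TGA at 54 → 39 nt; ATG at 48, stop TGA at 54 → 9 nt.
Frame -1: TCA GCG CAT ACC GTA GAT GGT CAC AGT GAT AAG CTC CAT CTC CGC CGC ATG ATG — no ATG→stop ORF.
Frame -2: CAG CGC ATA CCG TAG ATG GTC ACA GTG ATA AGC TCC ATC TCC GCC GCA TGA TGA — ATG at 17, stop TGA at 50 → 36 nt.
Frame -3: AGC GCA TAC CGT AGA TGG TCA CAG TGA TAA GCT CCA TCT CCG CCG CAT GAT GAA — no ATG→stop ORF.
Longest: frame +3, positions 18–56, 39 nt = 13 codons = 12 aa. → 13 codons.

13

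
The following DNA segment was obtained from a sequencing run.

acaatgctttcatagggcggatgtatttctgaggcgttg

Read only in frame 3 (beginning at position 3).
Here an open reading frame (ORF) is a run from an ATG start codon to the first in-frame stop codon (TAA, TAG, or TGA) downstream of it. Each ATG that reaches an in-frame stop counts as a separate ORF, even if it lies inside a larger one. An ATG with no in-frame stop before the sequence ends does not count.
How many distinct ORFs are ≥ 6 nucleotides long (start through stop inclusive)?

Frame 3: AAT GCT TTC ATA GGG CGG ATG TAT TTC TGA GGC GTT — ATG at 21, stop TGA at 30 → 12 nt.
ORFs ≥ 6 nucleotides: frame 3 21–32 (12 nucleotides). Count = 1.

1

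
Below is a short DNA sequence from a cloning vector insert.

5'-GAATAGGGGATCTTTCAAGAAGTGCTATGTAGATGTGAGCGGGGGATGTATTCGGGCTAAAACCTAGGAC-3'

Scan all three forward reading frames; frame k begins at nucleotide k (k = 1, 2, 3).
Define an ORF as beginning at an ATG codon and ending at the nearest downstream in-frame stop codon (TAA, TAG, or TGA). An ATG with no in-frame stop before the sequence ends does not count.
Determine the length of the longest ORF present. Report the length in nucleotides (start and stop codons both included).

Frame 1: GAA TAG GGG ATC TTT CAA GAA GTG CTA TGT AGA TGT GAG CGG GGG ATG TAT TCG GGC TAA AAC CTA GGA — ATG at 46, stop TAA at 58 → 15 nt.
Frame 2: AAT AGG GGA TCT TTC AAG AAG TGC TAT GTA GAT GTG AGC GGG GGA TGT ATT CGG GCT AAA ACC TAG GAC — no ATG→stop ORF.
Frame 3: ATA GGG GAT CTT TCA AGA AGT GCT ATG TAG ATG TGA GCG GGG GAT GTA TTC GGG CTA AAA CCT AGG — ATG at 27, stop TAG at 30 → 6 nt; ATG at 33, stop TGA at 36 → 6 nt.
Longest: frame 1, positions 46–60, 15 nt = 5 codons = 4 aa. → 15 nucleotides.

15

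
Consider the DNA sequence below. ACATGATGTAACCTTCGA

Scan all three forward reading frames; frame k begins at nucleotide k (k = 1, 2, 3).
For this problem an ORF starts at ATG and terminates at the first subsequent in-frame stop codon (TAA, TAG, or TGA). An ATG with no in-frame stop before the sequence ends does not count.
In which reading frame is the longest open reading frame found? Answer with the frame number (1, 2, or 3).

Frame 1: ACA TGA TGT AAC CTT CGA — no ATG→stop ORF.
Frame 2: CAT GAT GTA ACC TTC — no ATG→stop ORF.
Frame 3: ATG ATG TAA CCT TCG — ATG at 3, stop TAA at 9 → 9 nt; ATG at 6, stop TAA at 9 → 6 nt.
Longest ORF is 9 nt in frame 3 (positions 3–11).

3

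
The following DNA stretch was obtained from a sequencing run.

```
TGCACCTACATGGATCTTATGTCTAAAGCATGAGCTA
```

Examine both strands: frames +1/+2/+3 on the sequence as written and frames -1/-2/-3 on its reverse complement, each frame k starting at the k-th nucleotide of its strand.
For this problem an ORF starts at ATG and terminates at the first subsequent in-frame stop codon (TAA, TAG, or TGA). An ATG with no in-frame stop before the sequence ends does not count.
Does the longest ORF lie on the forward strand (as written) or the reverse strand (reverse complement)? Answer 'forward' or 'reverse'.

Reverse complement (5'→3'): TAGCTCATGCTTTAGACATAAGATCCATGTAGGTGCA
Frame +1: TGC ACC TAC ATG GAT CTT ATG TCT AAA GCA TGA GCT — ATG at 10, stop TGA at 31 → 24 nt; ATG at 19, stop TGA at 31 → 15 nt.
Frame +2: GCA CCT ACA TGG ATC TTA TGT CTA AAG CAT GAG CTA — no ATG→stop ORF.
Frame +3: CAC CTA CAT GGA TCT TAT GTC TAA AGC ATG AGC — no ATG→stop ORF.
Frame -1: TAG CTC ATG CTT TAG ACA TAA GAT CCA TGT AGG TGC — ATG at 7, stop TAG at 13 → 9 nt.
Frame -2: AGC TCA TGC TTT AGA CAT AAG ATC CAT GTA GGT GCA — no ATG→stop ORF.
Frame -3: GCT CAT GCT TTA GAC ATA AGA TCC ATG TAG GTG — ATG at 27, stop TAG at 30 → 6 nt.
Forward-strand max 24 nt; reverse-strand max 9 nt. The forward strand has the longer ORF.

forward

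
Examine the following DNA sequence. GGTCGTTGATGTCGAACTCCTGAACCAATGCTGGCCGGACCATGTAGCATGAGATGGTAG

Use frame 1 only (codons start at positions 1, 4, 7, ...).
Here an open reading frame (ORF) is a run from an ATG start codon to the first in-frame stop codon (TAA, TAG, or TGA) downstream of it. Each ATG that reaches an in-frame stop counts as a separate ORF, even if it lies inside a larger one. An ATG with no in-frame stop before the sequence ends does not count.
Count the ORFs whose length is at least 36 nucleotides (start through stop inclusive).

0

Frame 1: GGT CGT TGA TGT CGA ACT CCT GAA CCA ATG CTG GCC GGA CCA TGT AGC ATG AGA TGG TAG — ATG at 28, stop TAG at 58 → 33 nt; ATG at 49, stop TAG at 58 → 12 nt.
No ORF reaches 36 nucleotides. Count = 0.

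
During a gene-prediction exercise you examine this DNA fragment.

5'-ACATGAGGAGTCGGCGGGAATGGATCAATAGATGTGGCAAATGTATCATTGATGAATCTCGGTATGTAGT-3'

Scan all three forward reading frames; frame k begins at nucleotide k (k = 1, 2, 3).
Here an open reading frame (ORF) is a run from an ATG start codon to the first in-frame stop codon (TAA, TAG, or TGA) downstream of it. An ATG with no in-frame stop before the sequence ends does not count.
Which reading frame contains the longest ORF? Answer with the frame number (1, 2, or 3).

Frame 1: ACA TGA GGA GTC GGC GGG AAT GGA TCA ATA GAT GTG GCA AAT GTA TCA TTG ATG AAT CTC GGT ATG TAG — ATG at 52, stop TAG at 67 → 18 nt; ATG at 64, stop TAG at 67 → 6 nt.
Frame 2: CAT GAG GAG TCG GCG GGA ATG GAT CAA TAG ATG TGG CAA ATG TAT CAT TGA TGA ATC TCG GTA TGT AGT — ATG at 20, stop TAG at 29 → 12 nt; ATG at 32, stop TGA at 50 → 21 nt; ATG at 41, stop TGA at 50 → 12 nt.
Frame 3: ATG AGG AGT CGG CGG GAA TGG ATC AAT AGA TGT GGC AAA TGT ATC ATT GAT GAA TCT CGG TAT GTA — no ATG→stop ORF.
Longest ORF is 21 nt in frame 2 (positions 32–52).

2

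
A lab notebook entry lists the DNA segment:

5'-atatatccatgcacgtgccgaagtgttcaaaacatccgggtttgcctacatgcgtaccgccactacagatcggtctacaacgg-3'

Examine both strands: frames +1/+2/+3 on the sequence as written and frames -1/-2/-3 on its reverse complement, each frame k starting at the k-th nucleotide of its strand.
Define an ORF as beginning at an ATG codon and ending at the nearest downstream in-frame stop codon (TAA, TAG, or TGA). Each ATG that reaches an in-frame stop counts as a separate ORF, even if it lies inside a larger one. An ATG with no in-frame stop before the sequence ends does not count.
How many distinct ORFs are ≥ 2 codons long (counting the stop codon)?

Reverse complement (5'→3'): CCGTTGTAGACCGATCTGTAGTGGCGGTACGCATGTAGGCAAACCCGGATGTTTTGAACACTTCGGCACGTGCATGGATATAT
Frame +1: ATA TAT CCA TGC ACG TGC CGA AGT GTT CAA AAC ATC CGG GTT TGC CTA CAT GCG TAC CGC CAC TAC AGA TCG GTC TAC AAC — no ATG→stop ORF.
Frame +2: TAT ATC CAT GCA CGT GCC GAA GTG TTC AAA ACA TCC GGG TTT GCC TAC ATG CGT ACC GCC ACT ACA GAT CGG TCT ACA ACG — no ATG→stop ORF.
Frame +3: ATA TCC ATG CAC GTG CCG AAG TGT TCA AAA CAT CCG GGT TTG CCT ACA TGC GTA CCG CCA CTA CAG ATC GGT CTA CAA CGG — no ATG→stop ORF.
Frame -1: CCG TTG TAG ACC GAT CTG TAG TGG CGG TAC GCA TGT AGG CAA ACC CGG ATG TTT TGA ACA CTT CGG CAC GTG CAT GGA TAT — ATG at 49, stop TGA at 55 → 9 nt.
Frame -2: CGT TGT AGA CCG ATC TGT AGT GGC GGT ACG CAT GTA GGC AAA CCC GGA TGT TTT GAA CAC TTC GGC ACG TGC ATG GAT ATA — no ATG→stop ORF.
Frame -3: GTT GTA GAC CGA TCT GTA GTG GCG GTA CGC ATG TAG GCA AAC CCG GAT GTT TTG AAC ACT TCG GCA CGT GCA TGG ATA TAT — ATG at 33, stop TAG at 36 → 6 nt.
ORFs ≥ 2 codons: frame -1 49–57 (3 codons), frame -3 33–38 (2 codons). Count = 2.

2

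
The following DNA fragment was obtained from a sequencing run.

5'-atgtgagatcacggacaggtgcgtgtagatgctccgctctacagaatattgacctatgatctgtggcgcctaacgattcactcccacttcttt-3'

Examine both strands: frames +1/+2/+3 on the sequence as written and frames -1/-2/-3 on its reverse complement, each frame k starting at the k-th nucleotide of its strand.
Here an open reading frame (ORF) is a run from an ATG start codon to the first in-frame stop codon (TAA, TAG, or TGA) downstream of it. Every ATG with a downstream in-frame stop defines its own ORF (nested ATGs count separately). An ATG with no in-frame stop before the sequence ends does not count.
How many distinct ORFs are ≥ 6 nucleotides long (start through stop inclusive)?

Reverse complement (5'→3'): AAAGAAGTGGGAGTGAATCGTTAGGCGCCACAGATCATAGGTCAATATTCTGTAGAGCGGAGCATCTACACGCACCTGTCCGTGATCTCACAT
Frame +1: ATG TGA GAT CAC GGA CAG GTG CGT GTA GAT GCT CCG CTC TAC AGA ATA TTG ACC TAT GAT CTG TGG CGC CTA ACG ATT CAC TCC CAC TTC TTT — ATG at 1, stop TGA at 4 → 6 nt.
Frame +2: TGT GAG ATC ACG GAC AGG TGC GTG TAG ATG CTC CGC TCT ACA GAA TAT TGA CCT ATG ATC TGT GGC GCC TAA CGA TTC ACT CCC ACT TCT — ATG at 29, stop TGA at 50 → 24 nt; ATG at 56, stop TAA at 71 → 18 nt.
Frame +3: GTG AGA TCA CGG ACA GGT GCG TGT AGA TGC TCC GCT CTA CAG AAT ATT GAC CTA TGA TCT GTG GCG CCT AAC GAT TCA CTC CCA CTT CTT — no ATG→stop ORF.
Frame -1: AAA GAA GTG GGA GTG AAT CGT TAG GCG CCA CAG ATC ATA GGT CAA TAT TCT GTA GAG CGG AGC ATC TAC ACG CAC CTG TCC GTG ATC TCA CAT — no ATG→stop ORF.
Frame -2: AAG AAG TGG GAG TGA ATC GTT AGG CGC CAC AGA TCA TAG GTC AAT ATT CTG TAG AGC GGA GCA TCT ACA CGC ACC TGT CCG TGA TCT CAC — no ATG→stop ORF.
Frame -3: AGA AGT GGG AGT GAA TCG TTA GGC GCC ACA GAT CAT AGG TCA ATA TTC TGT AGA GCG GAG CAT CTA CAC GCA CCT GTC CGT GAT CTC ACA — no ATG→stop ORF.
ORFs ≥ 6 nucleotides: frame +1 1–6 (6 nucleotides), frame +2 29–52 (24 nucleotides), frame +2 56–73 (18 nucleotides). Count = 3.

3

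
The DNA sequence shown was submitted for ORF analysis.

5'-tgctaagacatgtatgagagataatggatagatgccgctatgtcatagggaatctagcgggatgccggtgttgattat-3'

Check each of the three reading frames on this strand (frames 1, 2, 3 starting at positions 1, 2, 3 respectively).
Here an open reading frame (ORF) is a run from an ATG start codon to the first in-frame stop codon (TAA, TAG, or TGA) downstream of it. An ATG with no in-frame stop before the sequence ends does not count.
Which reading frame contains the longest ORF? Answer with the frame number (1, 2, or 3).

3

Frame 1: TGC TAA GAC ATG TAT GAG AGA TAA TGG ATA GAT GCC GCT ATG TCA TAG GGA ATC TAG CGG GAT GCC GGT GTT GAT TAT — ATG at 10, stop TAA at 22 → 15 nt; ATG at 40, stop TAG at 46 → 9 nt.
Frame 2: GCT AAG ACA TGT ATG AGA GAT AAT GGA TAG ATG CCG CTA TGT CAT AGG GAA TCT AGC GGG ATG CCG GTG TTG ATT — ATG at 14, stop TAG at 29 → 18 nt.
Frame 3: CTA AGA CAT GTA TGA GAG ATA ATG GAT AGA TGC CGC TAT GTC ATA GGG AAT CTA GCG GGA TGC CGG TGT TGA TTA — ATG at 24, stop TGA at 72 → 51 nt.
Longest ORF is 51 nt in frame 3 (positions 24–74).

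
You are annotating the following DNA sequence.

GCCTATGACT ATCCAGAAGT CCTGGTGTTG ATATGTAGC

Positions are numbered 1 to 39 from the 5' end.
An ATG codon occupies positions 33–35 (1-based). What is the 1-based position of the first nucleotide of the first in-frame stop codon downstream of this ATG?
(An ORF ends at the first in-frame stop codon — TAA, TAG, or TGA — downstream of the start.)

Codons from position 33: ATG (33–35), TAG (36–38).
TAG is a stop codon; it begins at position 36.

36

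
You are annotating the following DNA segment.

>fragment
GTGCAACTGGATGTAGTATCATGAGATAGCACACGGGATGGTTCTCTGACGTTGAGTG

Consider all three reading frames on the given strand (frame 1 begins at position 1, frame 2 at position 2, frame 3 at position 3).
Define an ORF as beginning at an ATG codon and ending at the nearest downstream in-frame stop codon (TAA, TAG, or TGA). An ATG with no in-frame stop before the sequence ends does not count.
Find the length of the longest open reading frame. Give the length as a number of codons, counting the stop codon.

4

Frame 1: GTG CAA CTG GAT GTA GTA TCA TGA GAT AGC ACA CGG GAT GGT TCT CTG ACG TTG AGT — no ATG→stop ORF.
Frame 2: TGC AAC TGG ATG TAG TAT CAT GAG ATA GCA CAC GGG ATG GTT CTC TGA CGT TGA GTG — ATG at 11, stop TAG at 14 → 6 nt; ATG at 38, stop TGA at 47 → 12 nt.
Frame 3: GCA ACT GGA TGT AGT ATC ATG AGA TAG CAC ACG GGA TGG TTC TCT GAC GTT GAG — ATG at 21, stop TAG at 27 → 9 nt.
Longest: frame 2, positions 38–49, 12 nt = 4 codons = 3 aa. → 4 codons.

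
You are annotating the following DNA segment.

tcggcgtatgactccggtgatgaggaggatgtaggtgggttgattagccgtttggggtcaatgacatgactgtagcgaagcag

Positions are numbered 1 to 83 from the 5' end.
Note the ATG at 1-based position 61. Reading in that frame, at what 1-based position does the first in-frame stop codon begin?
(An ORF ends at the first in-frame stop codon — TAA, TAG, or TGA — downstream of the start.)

Codons from position 61: ATG (61–63), ACA (64–66), TGA (67–69).
TGA is a stop codon; it begins at position 67.

67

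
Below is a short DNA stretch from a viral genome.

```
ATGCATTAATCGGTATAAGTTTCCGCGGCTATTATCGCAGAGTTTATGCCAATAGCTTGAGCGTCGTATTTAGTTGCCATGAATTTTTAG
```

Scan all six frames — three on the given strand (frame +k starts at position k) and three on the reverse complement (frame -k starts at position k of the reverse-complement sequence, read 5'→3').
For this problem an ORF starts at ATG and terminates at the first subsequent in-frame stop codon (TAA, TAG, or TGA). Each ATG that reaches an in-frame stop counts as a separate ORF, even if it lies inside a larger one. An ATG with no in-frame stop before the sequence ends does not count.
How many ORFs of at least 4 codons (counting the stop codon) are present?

3

Reverse complement (5'→3'): CTAAAAATTCATGGCAACTAAATACGACGCTCAAGCTATTGGCATAAACTCTGCGATAATAGCCGCGGAAACTTATACCGATTAATGCAT
Frame +1: ATG CAT TAA TCG GTA TAA GTT TCC GCG GCT ATT ATC GCA GAG TTT ATG CCA ATA GCT TGA GCG TCG TAT TTA GTT GCC ATG AAT TTT TAG — ATG at 1, stop TAA at 7 → 9 nt; ATG at 46, stop TGA at 58 → 15 nt; ATG at 79, stop TAG at 88 → 12 nt.
Frame +2: TGC ATT AAT CGG TAT AAG TTT CCG CGG CTA TTA TCG CAG AGT TTA TGC CAA TAG CTT GAG CGT CGT ATT TAG TTG CCA TGA ATT TTT — no ATG→stop ORF.
Frame +3: GCA TTA ATC GGT ATA AGT TTC CGC GGC TAT TAT CGC AGA GTT TAT GCC AAT AGC TTG AGC GTC GTA TTT AGT TGC CAT GAA TTT TTA — no ATG→stop ORF.
Frame -1: CTA AAA ATT CAT GGC AAC TAA ATA CGA CGC TCA AGC TAT TGG CAT AAA CTC TGC GAT AAT AGC CGC GGA AAC TTA TAC CGA TTA ATG CAT — no ATG→stop ORF.
Frame -2: TAA AAA TTC ATG GCA ACT AAA TAC GAC GCT CAA GCT ATT GGC ATA AAC TCT GCG ATA ATA GCC GCG GAA ACT TAT ACC GAT TAA TGC — ATG at 11, stop TAA at 83 → 75 nt.
Frame -3: AAA AAT TCA TGG CAA CTA AAT ACG ACG CTC AAG CTA TTG GCA TAA ACT CTG CGA TAA TAG CCG CGG AAA CTT ATA CCG ATT AAT GCA — no ATG→stop ORF.
ORFs ≥ 4 codons: frame +1 46–60 (5 codons), frame +1 79–90 (4 codons), frame -2 11–85 (25 codons). Count = 3.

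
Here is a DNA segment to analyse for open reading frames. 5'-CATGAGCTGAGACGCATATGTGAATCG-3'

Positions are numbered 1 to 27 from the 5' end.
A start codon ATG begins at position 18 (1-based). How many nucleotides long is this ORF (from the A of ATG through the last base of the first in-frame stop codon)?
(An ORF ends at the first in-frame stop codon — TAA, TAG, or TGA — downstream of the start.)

6

Codons from position 18: ATG (18–20), TGA (21–23).
TGA is the first in-frame stop; ORF spans 18–23, 6 nucleotides.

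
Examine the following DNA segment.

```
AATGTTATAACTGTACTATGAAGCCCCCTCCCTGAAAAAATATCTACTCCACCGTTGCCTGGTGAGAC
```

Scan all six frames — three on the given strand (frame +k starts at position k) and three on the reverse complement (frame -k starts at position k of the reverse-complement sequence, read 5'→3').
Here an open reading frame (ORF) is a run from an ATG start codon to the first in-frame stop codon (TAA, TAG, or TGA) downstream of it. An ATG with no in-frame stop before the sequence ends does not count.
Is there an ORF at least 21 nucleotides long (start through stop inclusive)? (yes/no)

no

Reverse complement (5'→3'): GTCTCACCAGGCAACGGTGGAGTAGATATTTTTTCAGGGAGGGGGCTTCATAGTACAGTTATAACATT
Frame +1: AAT GTT ATA ACT GTA CTA TGA AGC CCC CTC CCT GAA AAA ATA TCT ACT CCA CCG TTG CCT GGT GAG — no ATG→stop ORF.
Frame +2: ATG TTA TAA CTG TAC TAT GAA GCC CCC TCC CTG AAA AAA TAT CTA CTC CAC CGT TGC CTG GTG AGA — ATG at 2, stop TAA at 8 → 9 nt.
Frame +3: TGT TAT AAC TGT ACT ATG AAG CCC CCT CCC TGA AAA AAT ATC TAC TCC ACC GTT GCC TGG TGA GAC — ATG at 18, stop TGA at 33 → 18 nt.
Frame -1: GTC TCA CCA GGC AAC GGT GGA GTA GAT ATT TTT TCA GGG AGG GGG CTT CAT AGT ACA GTT ATA ACA — no ATG→stop ORF.
Frame -2: TCT CAC CAG GCA ACG GTG GAG TAG ATA TTT TTT CAG GGA GGG GGC TTC ATA GTA CAG TTA TAA CAT — no ATG→stop ORF.
Frame -3: CTC ACC AGG CAA CGG TGG AGT AGA TAT TTT TTC AGG GAG GGG GCT TCA TAG TAC AGT TAT AAC ATT — no ATG→stop ORF.
Largest ORF found is 18 nucleotides < 21, so no.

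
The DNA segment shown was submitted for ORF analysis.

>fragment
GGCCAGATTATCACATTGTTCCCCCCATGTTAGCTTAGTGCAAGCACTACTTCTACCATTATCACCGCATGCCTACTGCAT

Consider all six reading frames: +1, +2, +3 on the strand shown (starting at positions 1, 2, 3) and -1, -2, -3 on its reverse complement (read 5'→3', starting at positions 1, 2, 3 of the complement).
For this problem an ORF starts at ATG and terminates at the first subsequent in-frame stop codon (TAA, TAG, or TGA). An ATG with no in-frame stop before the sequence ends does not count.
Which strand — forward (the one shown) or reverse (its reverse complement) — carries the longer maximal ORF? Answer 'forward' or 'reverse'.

reverse

Reverse complement (5'→3'): ATGCAGTAGGCATGCGGTGATAATGGTAGAAGTAGTGCTTGCACTAAGCTAACATGGGGGGAACAATGTGATAATCTGGCC
Frame +1: GGC CAG ATT ATC ACA TTG TTC CCC CCA TGT TAG CTT AGT GCA AGC ACT ACT TCT ACC ATT ATC ACC GCA TGC CTA CTG CAT — no ATG→stop ORF.
Frame +2: GCC AGA TTA TCA CAT TGT TCC CCC CAT GTT AGC TTA GTG CAA GCA CTA CTT CTA CCA TTA TCA CCG CAT GCC TAC TGC — no ATG→stop ORF.
Frame +3: CCA GAT TAT CAC ATT GTT CCC CCC ATG TTA GCT TAG TGC AAG CAC TAC TTC TAC CAT TAT CAC CGC ATG CCT ACT GCA — ATG at 27, stop TAG at 36 → 12 nt.
Frame -1: ATG CAG TAG GCA TGC GGT GAT AAT GGT AGA AGT AGT GCT TGC ACT AAG CTA ACA TGG GGG GAA CAA TGT GAT AAT CTG GCC — ATG at 1, stop TAG at 7 → 9 nt.
Frame -2: TGC AGT AGG CAT GCG GTG ATA ATG GTA GAA GTA GTG CTT GCA CTA AGC TAA CAT GGG GGG AAC AAT GTG ATA ATC TGG — ATG at 23, stop TAA at 50 → 30 nt.
Frame -3: GCA GTA GGC ATG CGG TGA TAA TGG TAG AAG TAG TGC TTG CAC TAA GCT AAC ATG GGG GGA ACA ATG TGA TAA TCT GGC — ATG at 12, stop TGA at 18 → 9 nt; ATG at 54, stop TGA at 69 → 18 nt; ATG at 66, stop TGA at 69 → 6 nt.
Forward-strand max 12 nt; reverse-strand max 30 nt. The reverse strand has the longer ORF.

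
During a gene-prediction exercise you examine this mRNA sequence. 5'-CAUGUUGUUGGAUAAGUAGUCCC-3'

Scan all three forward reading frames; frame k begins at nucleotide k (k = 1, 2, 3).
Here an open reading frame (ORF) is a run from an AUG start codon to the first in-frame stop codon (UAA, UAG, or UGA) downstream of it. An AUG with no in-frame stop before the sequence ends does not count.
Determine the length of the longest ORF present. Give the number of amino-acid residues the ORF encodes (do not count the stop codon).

Frame 1: CAU GUU GUU GGA UAA GUA GUC — no AUG→stop ORF.
Frame 2: AUG UUG UUG GAU AAG UAG UCC — AUG at 2, stop UAG at 17 → 18 nt.
Frame 3: UGU UGU UGG AUA AGU AGU CCC — no AUG→stop ORF.
Longest: frame 2, positions 2–19, 18 nt = 6 codons = 5 aa. → 5 amino acids.

5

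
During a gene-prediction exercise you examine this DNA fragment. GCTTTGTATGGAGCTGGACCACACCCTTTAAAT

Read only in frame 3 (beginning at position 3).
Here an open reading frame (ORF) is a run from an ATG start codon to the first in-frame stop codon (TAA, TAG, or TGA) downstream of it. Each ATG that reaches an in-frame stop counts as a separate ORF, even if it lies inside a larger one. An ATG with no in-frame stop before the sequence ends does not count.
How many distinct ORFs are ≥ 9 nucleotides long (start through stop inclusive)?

Frame 3: TTT GTA TGG AGC TGG ACC ACA CCC TTT AAA — no ATG→stop ORF.
No ORF reaches 9 nucleotides. Count = 0.

0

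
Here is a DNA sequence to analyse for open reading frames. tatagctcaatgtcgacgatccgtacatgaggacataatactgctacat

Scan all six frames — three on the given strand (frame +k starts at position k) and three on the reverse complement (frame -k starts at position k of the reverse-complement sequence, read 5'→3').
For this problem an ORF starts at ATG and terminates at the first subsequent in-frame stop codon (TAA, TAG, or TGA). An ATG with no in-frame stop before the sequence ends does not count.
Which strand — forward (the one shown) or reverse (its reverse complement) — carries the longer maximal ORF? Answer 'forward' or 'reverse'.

Reverse complement (5'→3'): ATGTAGCAGTATTATGTCCTCATGTACGGATCGTCGACATTGAGCTATA
Frame +1: TAT AGC TCA ATG TCG ACG ATC CGT ACA TGA GGA CAT AAT ACT GCT ACA — ATG at 10, stop TGA at 28 → 21 nt.
Frame +2: ATA GCT CAA TGT CGA CGA TCC GTA CAT GAG GAC ATA ATA CTG CTA CAT — no ATG→stop ORF.
Frame +3: TAG CTC AAT GTC GAC GAT CCG TAC ATG AGG ACA TAA TAC TGC TAC — ATG at 27, stop TAA at 36 → 12 nt.
Frame -1: ATG TAG CAG TAT TAT GTC CTC ATG TAC GGA TCG TCG ACA TTG AGC TAT — ATG at 1, stop TAG at 4 → 6 nt.
Frame -2: TGT AGC AGT ATT ATG TCC TCA TGT ACG GAT CGT CGA CAT TGA GCT ATA — ATG at 14, stop TGA at 41 → 30 nt.
Frame -3: GTA GCA GTA TTA TGT CCT CAT GTA CGG ATC GTC GAC ATT GAG CTA — no ATG→stop ORF.
Forward-strand max 21 nt; reverse-strand max 30 nt. The reverse strand has the longer ORF.

reverse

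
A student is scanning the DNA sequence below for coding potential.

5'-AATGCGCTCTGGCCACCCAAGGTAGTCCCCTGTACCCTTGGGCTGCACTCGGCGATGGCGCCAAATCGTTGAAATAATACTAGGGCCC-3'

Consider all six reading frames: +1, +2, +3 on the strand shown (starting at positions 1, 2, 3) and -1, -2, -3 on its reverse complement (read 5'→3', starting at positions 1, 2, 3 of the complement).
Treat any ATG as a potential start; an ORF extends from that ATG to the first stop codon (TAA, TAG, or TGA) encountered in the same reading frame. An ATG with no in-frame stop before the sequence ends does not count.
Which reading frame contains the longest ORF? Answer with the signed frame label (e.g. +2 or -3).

Reverse complement (5'→3'): GGGCCCTAGTATTATTTCAACGATTTGGCGCCATCGCCGAGTGCAGCCCAAGGGTACAGGGGACTACCTTGGGTGGCCAGAGCGCATT
Frame +1: AAT GCG CTC TGG CCA CCC AAG GTA GTC CCC TGT ACC CTT GGG CTG CAC TCG GCG ATG GCG CCA AAT CGT TGA AAT AAT ACT AGG GCC — ATG at 55, stop TGA at 70 → 18 nt.
Frame +2: ATG CGC TCT GGC CAC CCA AGG TAG TCC CCT GTA CCC TTG GGC TGC ACT CGG CGA TGG CGC CAA ATC GTT GAA ATA ATA CTA GGG CCC — ATG at 2, stop TAG at 23 → 24 nt.
Frame +3: TGC GCT CTG GCC ACC CAA GGT AGT CCC CTG TAC CCT TGG GCT GCA CTC GGC GAT GGC GCC AAA TCG TTG AAA TAA TAC TAG GGC — no ATG→stop ORF.
Frame -1: GGG CCC TAG TAT TAT TTC AAC GAT TTG GCG CCA TCG CCG AGT GCA GCC CAA GGG TAC AGG GGA CTA CCT TGG GTG GCC AGA GCG CAT — no ATG→stop ORF.
Frame -2: GGC CCT AGT ATT ATT TCA ACG ATT TGG CGC CAT CGC CGA GTG CAG CCC AAG GGT ACA GGG GAC TAC CTT GGG TGG CCA GAG CGC ATT — no ATG→stop ORF.
Frame -3: GCC CTA GTA TTA TTT CAA CGA TTT GGC GCC ATC GCC GAG TGC AGC CCA AGG GTA CAG GGG ACT ACC TTG GGT GGC CAG AGC GCA — no ATG→stop ORF.
Longest ORF is 24 nt in frame +2 (positions 2–25).

+2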